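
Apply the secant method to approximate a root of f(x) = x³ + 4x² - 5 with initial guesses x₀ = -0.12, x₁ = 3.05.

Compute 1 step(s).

f(x) = x³ + 4x² - 5
x₀ = -0.12, x₁ = 3.05

Secant formula: x_{n+1} = x_n - f(x_n)(x_n - x_{n-1})/(f(x_n) - f(x_{n-1}))

Iteration 1:
  f(-0.120000) = -4.944128
  f(3.050000) = 60.582625
  x_2 = 3.050000 - 60.582625×(3.050000 - (-0.120000))/(60.582625 - (-4.944128))
       = 0.119183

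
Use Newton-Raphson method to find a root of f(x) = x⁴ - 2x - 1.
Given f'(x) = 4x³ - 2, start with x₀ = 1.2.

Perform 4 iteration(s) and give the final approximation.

f(x) = x⁴ - 2x - 1
f'(x) = 4x³ - 2
x₀ = 1.2

Newton-Raphson formula: x_{n+1} = x_n - f(x_n)/f'(x_n)

Iteration 1:
  f(1.200000) = -1.326400
  f'(1.200000) = 4.912000
  x_1 = 1.200000 - (-1.326400)/4.912000 = 1.470033
Iteration 2:
  f(1.470033) = 0.729838
  f'(1.470033) = 10.706937
  x_2 = 1.470033 - 0.729838/10.706937 = 1.401868
Iteration 3:
  f(1.401868) = 0.058405
  f'(1.401868) = 9.019986
  x_3 = 1.401868 - 0.058405/9.019986 = 1.395393
Iteration 4:
  f(1.395393) = 0.000493
  f'(1.395393) = 8.867990
  x_4 = 1.395393 - 0.000493/8.867990 = 1.395337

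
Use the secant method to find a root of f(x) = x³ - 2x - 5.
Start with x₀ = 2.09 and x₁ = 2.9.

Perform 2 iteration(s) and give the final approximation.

f(x) = x³ - 2x - 5
x₀ = 2.09, x₁ = 2.9

Secant formula: x_{n+1} = x_n - f(x_n)(x_n - x_{n-1})/(f(x_n) - f(x_{n-1}))

Iteration 1:
  f(2.090000) = -0.050671
  f(2.900000) = 13.589000
  x_2 = 2.900000 - 13.589000×(2.900000 - 2.090000)/(13.589000 - (-0.050671))
       = 2.093009
Iteration 2:
  f(2.900000) = 13.589000
  f(2.093009) = -0.017200
  x_3 = 2.093009 - (-0.017200)×(2.093009 - 2.900000)/(-0.017200 - 13.589000)
       = 2.094029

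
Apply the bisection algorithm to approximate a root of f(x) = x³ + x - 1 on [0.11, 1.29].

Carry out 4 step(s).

f(x) = x³ + x - 1
Initial interval: [0.11, 1.29]

Iteration 1:
  c_1 = (0.110000 + 1.290000)/2 = 0.700000
  f(c_1) = f(0.700000) = 0.043000
  f(a) × f(c) < 0, new interval: [0.110000, 0.700000]
Iteration 2:
  c_2 = (0.110000 + 0.700000)/2 = 0.405000
  f(c_2) = f(0.405000) = -0.528570
  f(a) × f(c) ≥ 0, new interval: [0.405000, 0.700000]
Iteration 3:
  c_3 = (0.405000 + 0.700000)/2 = 0.552500
  f(c_3) = f(0.552500) = -0.278846
  f(a) × f(c) ≥ 0, new interval: [0.552500, 0.700000]
Iteration 4:
  c_4 = (0.552500 + 0.700000)/2 = 0.626250
  f(c_4) = f(0.626250) = -0.128142
  f(a) × f(c) ≥ 0, new interval: [0.626250, 0.700000]

After 4 iteration(s), the approximation is c_4 = 0.626250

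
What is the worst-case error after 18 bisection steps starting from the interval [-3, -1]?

Bisection error bound: |error| ≤ (b-a)/2^n
|error| ≤ (-1 - (-3))/2^18 = 2/2^18
|error| ≤ 0.0000076294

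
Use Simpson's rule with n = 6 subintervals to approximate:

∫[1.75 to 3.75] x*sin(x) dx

f(x) = x*sin(x)
a = 1.75, b = 3.75, n = 6
h = (b - a)/n = 0.333333

Simpson's rule: (h/3)[f(x₀) + 4f(x₁) + 2f(x₂) + ... + f(xₙ)]

x_0 = 1.7500, f(x_0) = 1.721975, coefficient = 1
x_1 = 2.0833, f(x_1) = 1.815632, coefficient = 4
x_2 = 2.4167, f(x_2) = 1.602443, coefficient = 2
x_3 = 2.7500, f(x_3) = 1.049568, coefficient = 4
x_4 = 3.0833, f(x_4) = 0.179531, coefficient = 2
x_5 = 3.4167, f(x_5) = -0.928029, coefficient = 4
x_6 = 3.7500, f(x_6) = -2.143355, coefficient = 1

I ≈ (0.333333/3) × 10.891252 = 1.210139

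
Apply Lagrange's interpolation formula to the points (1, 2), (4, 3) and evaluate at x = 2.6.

Lagrange interpolation formula:
P(x) = Σ yᵢ × Lᵢ(x)
where Lᵢ(x) = Π_{j≠i} (x - xⱼ)/(xᵢ - xⱼ)

L_0(2.6) = (2.6 - 4)/(1 - 4) = 0.466667
L_1(2.6) = (2.6 - 1)/(4 - 1) = 0.533333

P(2.6) = 2×L_0(2.6) + 3×L_1(2.6)
P(2.6) = 2.533333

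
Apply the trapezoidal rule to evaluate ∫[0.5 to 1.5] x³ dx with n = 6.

f(x) = x³
a = 0.5, b = 1.5, n = 6
h = (b - a)/n = 0.166667

Trapezoidal rule: (h/2)[f(x₀) + 2f(x₁) + 2f(x₂) + ... + f(xₙ)]

x_0 = 0.5000, f(x_0) = 0.125000, coefficient = 1
x_1 = 0.6667, f(x_1) = 0.296296, coefficient = 2
x_2 = 0.8333, f(x_2) = 0.578704, coefficient = 2
x_3 = 1.0000, f(x_3) = 1.000000, coefficient = 2
x_4 = 1.1667, f(x_4) = 1.587963, coefficient = 2
x_5 = 1.3333, f(x_5) = 2.370370, coefficient = 2
x_6 = 1.5000, f(x_6) = 3.375000, coefficient = 1

I ≈ (0.166667/2) × 15.166667 = 1.263889
Exact value: 1.250000
Error: 0.013889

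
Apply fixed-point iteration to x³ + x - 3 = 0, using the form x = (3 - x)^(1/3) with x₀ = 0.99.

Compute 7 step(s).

Equation: x³ + x - 3 = 0
Fixed-point form: x = (3 - x)^(1/3)
x₀ = 0.99

x_1 = g(0.990000) = 1.262017
x_2 = g(1.262017) = 1.202306
x_3 = g(1.202306) = 1.215921
x_4 = g(1.215921) = 1.212843
x_5 = g(1.212843) = 1.213540
x_6 = g(1.213540) = 1.213383
x_7 = g(1.213383) = 1.213418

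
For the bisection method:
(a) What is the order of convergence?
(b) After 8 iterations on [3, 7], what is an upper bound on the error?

(a) Bisection has linear (order 1) convergence; the error is halved each step.

(b) Error bound = (b-a)/2^n = (7 - 3)/2^{8}
    = 4/2^{8}

(a) 1 (linear); (b) error ≤ 1.56e-02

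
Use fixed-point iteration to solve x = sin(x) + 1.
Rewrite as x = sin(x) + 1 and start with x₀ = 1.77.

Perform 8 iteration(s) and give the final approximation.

Equation: x = sin(x) + 1
Fixed-point form: x = sin(x) + 1
x₀ = 1.77

x_1 = g(1.770000) = 1.980224
x_2 = g(1.980224) = 1.917349
x_3 = g(1.917349) = 1.940549
x_4 = g(1.940549) = 1.932417
x_5 = g(1.932417) = 1.935325
x_6 = g(1.935325) = 1.934292
x_7 = g(1.934292) = 1.934660
x_8 = g(1.934660) = 1.934529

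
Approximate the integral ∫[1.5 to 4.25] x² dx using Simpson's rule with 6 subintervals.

f(x) = x²
a = 1.5, b = 4.25, n = 6
h = (b - a)/n = 0.458333

Simpson's rule: (h/3)[f(x₀) + 4f(x₁) + 2f(x₂) + ... + f(xₙ)]

x_0 = 1.5000, f(x_0) = 2.250000, coefficient = 1
x_1 = 1.9583, f(x_1) = 3.835069, coefficient = 4
x_2 = 2.4167, f(x_2) = 5.840278, coefficient = 2
x_3 = 2.8750, f(x_3) = 8.265625, coefficient = 4
x_4 = 3.3333, f(x_4) = 11.111111, coefficient = 2
x_5 = 3.7917, f(x_5) = 14.376736, coefficient = 4
x_6 = 4.2500, f(x_6) = 18.062500, coefficient = 1

I ≈ (0.458333/3) × 160.125000 = 24.463542
Exact value: 24.463542
Error: 0.000000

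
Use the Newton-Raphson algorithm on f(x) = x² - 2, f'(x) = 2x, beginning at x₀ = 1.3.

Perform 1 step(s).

f(x) = x² - 2
f'(x) = 2x
x₀ = 1.3

Newton-Raphson formula: x_{n+1} = x_n - f(x_n)/f'(x_n)

Iteration 1:
  f(1.300000) = -0.310000
  f'(1.300000) = 2.600000
  x_1 = 1.300000 - (-0.310000)/2.600000 = 1.419231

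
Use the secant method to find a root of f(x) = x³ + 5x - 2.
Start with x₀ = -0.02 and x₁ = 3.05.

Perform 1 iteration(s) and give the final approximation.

f(x) = x³ + 5x - 2
x₀ = -0.02, x₁ = 3.05

Secant formula: x_{n+1} = x_n - f(x_n)(x_n - x_{n-1})/(f(x_n) - f(x_{n-1}))

Iteration 1:
  f(-0.020000) = -2.100008
  f(3.050000) = 41.622625
  x_2 = 3.050000 - 41.622625×(3.050000 - (-0.020000))/(41.622625 - (-2.100008))
       = 0.127453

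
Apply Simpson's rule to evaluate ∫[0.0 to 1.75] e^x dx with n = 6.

f(x) = e^x
a = 0.0, b = 1.75, n = 6
h = (b - a)/n = 0.291667

Simpson's rule: (h/3)[f(x₀) + 4f(x₁) + 2f(x₂) + ... + f(xₙ)]

x_0 = 0.0000, f(x_0) = 1.000000, coefficient = 1
x_1 = 0.2917, f(x_1) = 1.338657, coefficient = 4
x_2 = 0.5833, f(x_2) = 1.792002, coefficient = 2
x_3 = 0.8750, f(x_3) = 2.398875, coefficient = 4
x_4 = 1.1667, f(x_4) = 3.211271, coefficient = 2
x_5 = 1.4583, f(x_5) = 4.298789, coefficient = 4
x_6 = 1.7500, f(x_6) = 5.754603, coefficient = 1

I ≈ (0.291667/3) × 48.906431 = 4.754792
Exact value: 4.754603
Error: 0.000189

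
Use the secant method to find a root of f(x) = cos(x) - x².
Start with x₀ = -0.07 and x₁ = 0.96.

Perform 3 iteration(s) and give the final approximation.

f(x) = cos(x) - x²
x₀ = -0.07, x₁ = 0.96

Secant formula: x_{n+1} = x_n - f(x_n)(x_n - x_{n-1})/(f(x_n) - f(x_{n-1}))

Iteration 1:
  f(-0.070000) = 0.992651
  f(0.960000) = -0.348080
  x_2 = 0.960000 - (-0.348080)×(0.960000 - (-0.070000))/(-0.348080 - 0.992651)
       = 0.692592
Iteration 2:
  f(0.960000) = -0.348080
  f(0.692592) = 0.289910
  x_3 = 0.692592 - 0.289910×(0.692592 - 0.960000)/(0.289910 - (-0.348080))
       = 0.814105
Iteration 3:
  f(0.692592) = 0.289910
  f(0.814105) = 0.023752
  x_4 = 0.814105 - 0.023752×(0.814105 - 0.692592)/(0.023752 - 0.289910)
       = 0.824949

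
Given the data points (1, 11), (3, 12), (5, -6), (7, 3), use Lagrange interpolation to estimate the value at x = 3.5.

Lagrange interpolation formula:
P(x) = Σ yᵢ × Lᵢ(x)
where Lᵢ(x) = Π_{j≠i} (x - xⱼ)/(xᵢ - xⱼ)

L_0(3.5) = (3.5 - 3)/(1 - 3) × (3.5 - 5)/(1 - 5) × (3.5 - 7)/(1 - 7) = -0.054688
L_1(3.5) = (3.5 - 1)/(3 - 1) × (3.5 - 5)/(3 - 5) × (3.5 - 7)/(3 - 7) = 0.820312
L_2(3.5) = (3.5 - 1)/(5 - 1) × (3.5 - 3)/(5 - 3) × (3.5 - 7)/(5 - 7) = 0.273438
L_3(3.5) = (3.5 - 1)/(7 - 1) × (3.5 - 3)/(7 - 3) × (3.5 - 5)/(7 - 5) = -0.039062

P(3.5) = 11×L_0(3.5) + 12×L_1(3.5) + (-6)×L_2(3.5) + 3×L_3(3.5)
P(3.5) = 7.484375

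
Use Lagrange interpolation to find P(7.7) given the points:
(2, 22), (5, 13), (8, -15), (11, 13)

Lagrange interpolation formula:
P(x) = Σ yᵢ × Lᵢ(x)
where Lᵢ(x) = Π_{j≠i} (x - xⱼ)/(xᵢ - xⱼ)

L_0(7.7) = (7.7 - 5)/(2 - 5) × (7.7 - 8)/(2 - 8) × (7.7 - 11)/(2 - 11) = -0.016500
L_1(7.7) = (7.7 - 2)/(5 - 2) × (7.7 - 8)/(5 - 8) × (7.7 - 11)/(5 - 11) = 0.104500
L_2(7.7) = (7.7 - 2)/(8 - 2) × (7.7 - 5)/(8 - 5) × (7.7 - 11)/(8 - 11) = 0.940500
L_3(7.7) = (7.7 - 2)/(11 - 2) × (7.7 - 5)/(11 - 5) × (7.7 - 8)/(11 - 8) = -0.028500

P(7.7) = 22×L_0(7.7) + 13×L_1(7.7) + (-15)×L_2(7.7) + 13×L_3(7.7)
P(7.7) = -13.482500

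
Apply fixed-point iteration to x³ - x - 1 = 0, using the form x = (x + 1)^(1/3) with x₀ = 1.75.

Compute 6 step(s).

Equation: x³ - x - 1 = 0
Fixed-point form: x = (x + 1)^(1/3)
x₀ = 1.75

x_1 = g(1.750000) = 1.401020
x_2 = g(1.401020) = 1.339055
x_3 = g(1.339055) = 1.327436
x_4 = g(1.327436) = 1.325234
x_5 = g(1.325234) = 1.324816
x_6 = g(1.324816) = 1.324737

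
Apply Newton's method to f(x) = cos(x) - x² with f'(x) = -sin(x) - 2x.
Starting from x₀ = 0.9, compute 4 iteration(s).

f(x) = cos(x) - x²
f'(x) = -sin(x) - 2x
x₀ = 0.9

Newton-Raphson formula: x_{n+1} = x_n - f(x_n)/f'(x_n)

Iteration 1:
  f(0.900000) = -0.188390
  f'(0.900000) = -2.583327
  x_1 = 0.900000 - (-0.188390)/(-2.583327) = 0.827075
Iteration 2:
  f(0.827075) = -0.007021
  f'(0.827075) = -2.390103
  x_2 = 0.827075 - (-0.007021)/(-2.390103) = 0.824137
Iteration 3:
  f(0.824137) = -0.000012
  f'(0.824137) = -2.382236
  x_3 = 0.824137 - (-0.000012)/(-2.382236) = 0.824132
Iteration 4:
  f(0.824132) = 0.000000
  f'(0.824132) = -2.382223
  x_4 = 0.824132 - 0.000000/(-2.382223) = 0.824132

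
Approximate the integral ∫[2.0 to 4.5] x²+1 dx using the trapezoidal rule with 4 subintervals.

f(x) = x²+1
a = 2.0, b = 4.5, n = 4
h = (b - a)/n = 0.625000

Trapezoidal rule: (h/2)[f(x₀) + 2f(x₁) + 2f(x₂) + ... + f(xₙ)]

x_0 = 2.0000, f(x_0) = 5.000000, coefficient = 1
x_1 = 2.6250, f(x_1) = 7.890625, coefficient = 2
x_2 = 3.2500, f(x_2) = 11.562500, coefficient = 2
x_3 = 3.8750, f(x_3) = 16.015625, coefficient = 2
x_4 = 4.5000, f(x_4) = 21.250000, coefficient = 1

I ≈ (0.625000/2) × 97.187500 = 30.371094
Exact value: 30.208333
Error: 0.162760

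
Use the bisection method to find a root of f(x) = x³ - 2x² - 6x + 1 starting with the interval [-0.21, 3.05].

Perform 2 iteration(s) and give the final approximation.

f(x) = x³ - 2x² - 6x + 1
Initial interval: [-0.21, 3.05]

Iteration 1:
  c_1 = (-0.210000 + 3.050000)/2 = 1.420000
  f(c_1) = f(1.420000) = -8.689512
  f(a) × f(c) < 0, new interval: [-0.210000, 1.420000]
Iteration 2:
  c_2 = (-0.210000 + 1.420000)/2 = 0.605000
  f(c_2) = f(0.605000) = -3.140605
  f(a) × f(c) < 0, new interval: [-0.210000, 0.605000]

After 2 iteration(s), the approximation is c_2 = 0.605000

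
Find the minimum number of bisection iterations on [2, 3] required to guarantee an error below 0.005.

We need (b-a)/2^n ≤ 0.005
(3 - 2)/2^n ≤ 0.005
1/2^n ≤ 0.005
2^n ≥ 200
n ≥ log₂(200) = 7.64
n ≥ 8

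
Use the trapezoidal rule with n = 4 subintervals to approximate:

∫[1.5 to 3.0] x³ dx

f(x) = x³
a = 1.5, b = 3.0, n = 4
h = (b - a)/n = 0.375000

Trapezoidal rule: (h/2)[f(x₀) + 2f(x₁) + 2f(x₂) + ... + f(xₙ)]

x_0 = 1.5000, f(x_0) = 3.375000, coefficient = 1
x_1 = 1.8750, f(x_1) = 6.591797, coefficient = 2
x_2 = 2.2500, f(x_2) = 11.390625, coefficient = 2
x_3 = 2.6250, f(x_3) = 18.087891, coefficient = 2
x_4 = 3.0000, f(x_4) = 27.000000, coefficient = 1

I ≈ (0.375000/2) × 102.515625 = 19.221680
Exact value: 18.984375
Error: 0.237305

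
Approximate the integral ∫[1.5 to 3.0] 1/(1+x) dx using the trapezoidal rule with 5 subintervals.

f(x) = 1/(1+x)
a = 1.5, b = 3.0, n = 5
h = (b - a)/n = 0.300000

Trapezoidal rule: (h/2)[f(x₀) + 2f(x₁) + 2f(x₂) + ... + f(xₙ)]

x_0 = 1.5000, f(x_0) = 0.400000, coefficient = 1
x_1 = 1.8000, f(x_1) = 0.357143, coefficient = 2
x_2 = 2.1000, f(x_2) = 0.322581, coefficient = 2
x_3 = 2.4000, f(x_3) = 0.294118, coefficient = 2
x_4 = 2.7000, f(x_4) = 0.270270, coefficient = 2
x_5 = 3.0000, f(x_5) = 0.250000, coefficient = 1

I ≈ (0.300000/2) × 3.138223 = 0.470733
Exact value: 0.470004
Error: 0.000730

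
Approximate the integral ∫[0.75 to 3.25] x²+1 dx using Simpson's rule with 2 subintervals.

f(x) = x²+1
a = 0.75, b = 3.25, n = 2
h = (b - a)/n = 1.250000

Simpson's rule: (h/3)[f(x₀) + 4f(x₁) + 2f(x₂) + ... + f(xₙ)]

x_0 = 0.7500, f(x_0) = 1.562500, coefficient = 1
x_1 = 2.0000, f(x_1) = 5.000000, coefficient = 4
x_2 = 3.2500, f(x_2) = 11.562500, coefficient = 1

I ≈ (1.250000/3) × 33.125000 = 13.802083
Exact value: 13.802083
Error: 0.000000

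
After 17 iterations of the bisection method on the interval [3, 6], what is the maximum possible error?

Bisection error bound: |error| ≤ (b-a)/2^n
|error| ≤ (6 - 3)/2^17 = 3/2^17
|error| ≤ 0.0000228882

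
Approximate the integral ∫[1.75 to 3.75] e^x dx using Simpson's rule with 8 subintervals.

f(x) = e^x
a = 1.75, b = 3.75, n = 8
h = (b - a)/n = 0.250000

Simpson's rule: (h/3)[f(x₀) + 4f(x₁) + 2f(x₂) + ... + f(xₙ)]

x_0 = 1.7500, f(x_0) = 5.754603, coefficient = 1
x_1 = 2.0000, f(x_1) = 7.389056, coefficient = 4
x_2 = 2.2500, f(x_2) = 9.487736, coefficient = 2
x_3 = 2.5000, f(x_3) = 12.182494, coefficient = 4
x_4 = 2.7500, f(x_4) = 15.642632, coefficient = 2
x_5 = 3.0000, f(x_5) = 20.085537, coefficient = 4
x_6 = 3.2500, f(x_6) = 25.790340, coefficient = 2
x_7 = 3.5000, f(x_7) = 33.115452, coefficient = 4
x_8 = 3.7500, f(x_8) = 42.521082, coefficient = 1

I ≈ (0.250000/3) × 441.207256 = 36.767271
Exact value: 36.766479
Error: 0.000792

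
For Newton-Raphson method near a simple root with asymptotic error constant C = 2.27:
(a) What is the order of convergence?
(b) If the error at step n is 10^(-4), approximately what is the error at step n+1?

(a) Newton-Raphson has quadratic (order 2) convergence near simple roots.
    This means |e_{n+1}| ≈ C|e_n|².

(b) With |e_n| = 10^(-4) and C = 2.27:
    |e_{n+1}| ≈ 2.27 × (10^(-4))² = 2.27 × 10^(-8)

(a) 2 (quadratic); (b) |e_{n+1}| ≈ 2.270e-08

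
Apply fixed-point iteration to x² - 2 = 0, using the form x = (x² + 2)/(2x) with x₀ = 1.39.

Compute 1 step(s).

Equation: x² - 2 = 0
Fixed-point form: x = (x² + 2)/(2x)
x₀ = 1.39

x_1 = g(1.390000) = 1.414424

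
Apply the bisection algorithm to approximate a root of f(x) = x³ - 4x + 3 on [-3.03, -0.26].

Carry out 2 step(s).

f(x) = x³ - 4x + 3
Initial interval: [-3.03, -0.26]

Iteration 1:
  c_1 = (-3.030000 + (-0.260000))/2 = -1.645000
  f(c_1) = f(-1.645000) = 5.128589
  f(a) × f(c) < 0, new interval: [-3.030000, -1.645000]
Iteration 2:
  c_2 = (-3.030000 + (-1.645000))/2 = -2.337500
  f(c_2) = f(-2.337500) = -0.421881
  f(a) × f(c) ≥ 0, new interval: [-2.337500, -1.645000]

After 2 iteration(s), the approximation is c_2 = -2.337500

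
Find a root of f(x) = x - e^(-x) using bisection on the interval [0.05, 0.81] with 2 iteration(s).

f(x) = x - e^(-x)
Initial interval: [0.05, 0.81]

Iteration 1:
  c_1 = (0.050000 + 0.810000)/2 = 0.430000
  f(c_1) = f(0.430000) = -0.220509
  f(a) × f(c) ≥ 0, new interval: [0.430000, 0.810000]
Iteration 2:
  c_2 = (0.430000 + 0.810000)/2 = 0.620000
  f(c_2) = f(0.620000) = 0.082056
  f(a) × f(c) < 0, new interval: [0.430000, 0.620000]

After 2 iteration(s), the approximation is c_2 = 0.620000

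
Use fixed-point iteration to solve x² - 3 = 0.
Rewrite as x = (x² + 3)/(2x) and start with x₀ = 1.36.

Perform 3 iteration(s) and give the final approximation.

Equation: x² - 3 = 0
Fixed-point form: x = (x² + 3)/(2x)
x₀ = 1.36

x_1 = g(1.360000) = 1.782941
x_2 = g(1.782941) = 1.732777
x_3 = g(1.732777) = 1.732051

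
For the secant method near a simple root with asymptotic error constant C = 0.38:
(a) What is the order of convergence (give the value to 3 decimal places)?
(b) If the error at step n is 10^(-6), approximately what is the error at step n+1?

(a) Secant method has superlinear convergence with order φ = (1+√5)/2 ≈ 1.618.
    This means |e_{n+1}| ≈ C|e_n|^1.618.

(b) With |e_n| = 10^(-6) and C = 0.38:
    |e_{n+1}| ≈ 0.38 × (10^(-6))^1.618 = 0.38 × 10^(-9.71)

(a) ≈ 1.618 (golden ratio); (b) |e_{n+1}| ≈ 7.440e-11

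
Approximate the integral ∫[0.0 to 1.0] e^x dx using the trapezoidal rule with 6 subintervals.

f(x) = e^x
a = 0.0, b = 1.0, n = 6
h = (b - a)/n = 0.166667

Trapezoidal rule: (h/2)[f(x₀) + 2f(x₁) + 2f(x₂) + ... + f(xₙ)]

x_0 = 0.0000, f(x_0) = 1.000000, coefficient = 1
x_1 = 0.1667, f(x_1) = 1.181360, coefficient = 2
x_2 = 0.3333, f(x_2) = 1.395612, coefficient = 2
x_3 = 0.5000, f(x_3) = 1.648721, coefficient = 2
x_4 = 0.6667, f(x_4) = 1.947734, coefficient = 2
x_5 = 0.8333, f(x_5) = 2.300976, coefficient = 2
x_6 = 1.0000, f(x_6) = 2.718282, coefficient = 1

I ≈ (0.166667/2) × 20.667090 = 1.722257
Exact value: 1.718282
Error: 0.003976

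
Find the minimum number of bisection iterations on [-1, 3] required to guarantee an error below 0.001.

We need (b-a)/2^n ≤ 0.001
(3 - (-1))/2^n ≤ 0.001
4/2^n ≤ 0.001
2^n ≥ 4000
n ≥ log₂(4000) = 11.97
n ≥ 12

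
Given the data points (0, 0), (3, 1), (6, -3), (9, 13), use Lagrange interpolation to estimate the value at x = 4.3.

Lagrange interpolation formula:
P(x) = Σ yᵢ × Lᵢ(x)
where Lᵢ(x) = Π_{j≠i} (x - xⱼ)/(xᵢ - xⱼ)

L_0(4.3) = (4.3 - 3)/(0 - 3) × (4.3 - 6)/(0 - 6) × (4.3 - 9)/(0 - 9) = -0.064117
L_1(4.3) = (4.3 - 0)/(3 - 0) × (4.3 - 6)/(3 - 6) × (4.3 - 9)/(3 - 9) = 0.636241
L_2(4.3) = (4.3 - 0)/(6 - 0) × (4.3 - 3)/(6 - 3) × (4.3 - 9)/(6 - 9) = 0.486537
L_3(4.3) = (4.3 - 0)/(9 - 0) × (4.3 - 3)/(9 - 3) × (4.3 - 6)/(9 - 6) = -0.058660

P(4.3) = 0×L_0(4.3) + 1×L_1(4.3) + (-3)×L_2(4.3) + 13×L_3(4.3)
P(4.3) = -1.585957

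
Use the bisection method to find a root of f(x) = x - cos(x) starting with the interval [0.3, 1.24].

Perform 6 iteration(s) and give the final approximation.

f(x) = x - cos(x)
Initial interval: [0.3, 1.24]

Iteration 1:
  c_1 = (0.300000 + 1.240000)/2 = 0.770000
  f(c_1) = f(0.770000) = 0.052089
  f(a) × f(c) < 0, new interval: [0.300000, 0.770000]
Iteration 2:
  c_2 = (0.300000 + 0.770000)/2 = 0.535000
  f(c_2) = f(0.535000) = -0.325269
  f(a) × f(c) ≥ 0, new interval: [0.535000, 0.770000]
Iteration 3:
  c_3 = (0.535000 + 0.770000)/2 = 0.652500
  f(c_3) = f(0.652500) = -0.142068
  f(a) × f(c) ≥ 0, new interval: [0.652500, 0.770000]
Iteration 4:
  c_4 = (0.652500 + 0.770000)/2 = 0.711250
  f(c_4) = f(0.711250) = -0.046296
  f(a) × f(c) ≥ 0, new interval: [0.711250, 0.770000]
Iteration 5:
  c_5 = (0.711250 + 0.770000)/2 = 0.740625
  f(c_5) = f(0.740625) = 0.002578
  f(a) × f(c) < 0, new interval: [0.711250, 0.740625]
Iteration 6:
  c_6 = (0.711250 + 0.740625)/2 = 0.725938
  f(c_6) = f(0.725938) = -0.021940
  f(a) × f(c) ≥ 0, new interval: [0.725938, 0.740625]

After 6 iteration(s), the approximation is c_6 = 0.725938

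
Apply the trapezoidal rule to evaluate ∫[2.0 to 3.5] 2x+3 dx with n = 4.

f(x) = 2x+3
a = 2.0, b = 3.5, n = 4
h = (b - a)/n = 0.375000

Trapezoidal rule: (h/2)[f(x₀) + 2f(x₁) + 2f(x₂) + ... + f(xₙ)]

x_0 = 2.0000, f(x_0) = 7.000000, coefficient = 1
x_1 = 2.3750, f(x_1) = 7.750000, coefficient = 2
x_2 = 2.7500, f(x_2) = 8.500000, coefficient = 2
x_3 = 3.1250, f(x_3) = 9.250000, coefficient = 2
x_4 = 3.5000, f(x_4) = 10.000000, coefficient = 1

I ≈ (0.375000/2) × 68.000000 = 12.750000
Exact value: 12.750000
Error: 0.000000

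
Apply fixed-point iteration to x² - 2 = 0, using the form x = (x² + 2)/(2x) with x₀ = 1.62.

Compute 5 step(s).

Equation: x² - 2 = 0
Fixed-point form: x = (x² + 2)/(2x)
x₀ = 1.62

x_1 = g(1.620000) = 1.427284
x_2 = g(1.427284) = 1.414273
x_3 = g(1.414273) = 1.414214
x_4 = g(1.414214) = 1.414214
x_5 = g(1.414214) = 1.414214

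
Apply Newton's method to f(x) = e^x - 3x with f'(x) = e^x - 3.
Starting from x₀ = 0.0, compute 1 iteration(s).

f(x) = e^x - 3x
f'(x) = e^x - 3
x₀ = 0.0

Newton-Raphson formula: x_{n+1} = x_n - f(x_n)/f'(x_n)

Iteration 1:
  f(0.000000) = 1.000000
  f'(0.000000) = -2.000000
  x_1 = 0.000000 - 1.000000/(-2.000000) = 0.500000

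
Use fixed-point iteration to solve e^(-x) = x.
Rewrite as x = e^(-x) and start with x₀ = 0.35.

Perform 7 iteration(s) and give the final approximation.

Equation: e^(-x) = x
Fixed-point form: x = e^(-x)
x₀ = 0.35

x_1 = g(0.350000) = 0.704688
x_2 = g(0.704688) = 0.494263
x_3 = g(0.494263) = 0.610020
x_4 = g(0.610020) = 0.543340
x_5 = g(0.543340) = 0.580805
x_6 = g(0.580805) = 0.559448
x_7 = g(0.559448) = 0.571525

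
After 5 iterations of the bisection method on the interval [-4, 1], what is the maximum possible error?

Bisection error bound: |error| ≤ (b-a)/2^n
|error| ≤ (1 - (-4))/2^5 = 5/2^5
|error| ≤ 0.1562500000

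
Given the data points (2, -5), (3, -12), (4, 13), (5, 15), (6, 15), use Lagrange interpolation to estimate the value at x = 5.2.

Lagrange interpolation formula:
P(x) = Σ yᵢ × Lᵢ(x)
where Lᵢ(x) = Π_{j≠i} (x - xⱼ)/(xᵢ - xⱼ)

L_0(5.2) = (5.2 - 3)/(2 - 3) × (5.2 - 4)/(2 - 4) × (5.2 - 5)/(2 - 5) × (5.2 - 6)/(2 - 6) = -0.017600
L_1(5.2) = (5.2 - 2)/(3 - 2) × (5.2 - 4)/(3 - 4) × (5.2 - 5)/(3 - 5) × (5.2 - 6)/(3 - 6) = 0.102400
L_2(5.2) = (5.2 - 2)/(4 - 2) × (5.2 - 3)/(4 - 3) × (5.2 - 5)/(4 - 5) × (5.2 - 6)/(4 - 6) = -0.281600
L_3(5.2) = (5.2 - 2)/(5 - 2) × (5.2 - 3)/(5 - 3) × (5.2 - 4)/(5 - 4) × (5.2 - 6)/(5 - 6) = 1.126400
L_4(5.2) = (5.2 - 2)/(6 - 2) × (5.2 - 3)/(6 - 3) × (5.2 - 4)/(6 - 4) × (5.2 - 5)/(6 - 5) = 0.070400

P(5.2) = (-5)×L_0(5.2) + (-12)×L_1(5.2) + 13×L_2(5.2) + 15×L_3(5.2) + 15×L_4(5.2)
P(5.2) = 13.150400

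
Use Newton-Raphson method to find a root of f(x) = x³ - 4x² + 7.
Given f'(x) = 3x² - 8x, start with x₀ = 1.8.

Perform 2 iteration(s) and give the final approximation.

f(x) = x³ - 4x² + 7
f'(x) = 3x² - 8x
x₀ = 1.8

Newton-Raphson formula: x_{n+1} = x_n - f(x_n)/f'(x_n)

Iteration 1:
  f(1.800000) = -0.128000
  f'(1.800000) = -4.680000
  x_1 = 1.800000 - (-0.128000)/(-4.680000) = 1.772650
Iteration 2:
  f(1.772650) = 0.001027
  f'(1.772650) = -4.754337
  x_2 = 1.772650 - 0.001027/(-4.754337) = 1.772866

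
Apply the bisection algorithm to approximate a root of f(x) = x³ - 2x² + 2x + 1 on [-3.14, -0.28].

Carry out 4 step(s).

f(x) = x³ - 2x² + 2x + 1
Initial interval: [-3.14, -0.28]

Iteration 1:
  c_1 = (-3.140000 + (-0.280000))/2 = -1.710000
  f(c_1) = f(-1.710000) = -13.268411
  f(a) × f(c) ≥ 0, new interval: [-1.710000, -0.280000]
Iteration 2:
  c_2 = (-1.710000 + (-0.280000))/2 = -0.995000
  f(c_2) = f(-0.995000) = -3.955125
  f(a) × f(c) ≥ 0, new interval: [-0.995000, -0.280000]
Iteration 3:
  c_3 = (-0.995000 + (-0.280000))/2 = -0.637500
  f(c_3) = f(-0.637500) = -1.346896
  f(a) × f(c) ≥ 0, new interval: [-0.637500, -0.280000]
Iteration 4:
  c_4 = (-0.637500 + (-0.280000))/2 = -0.458750
  f(c_4) = f(-0.458750) = -0.434948
  f(a) × f(c) ≥ 0, new interval: [-0.458750, -0.280000]

After 4 iteration(s), the approximation is c_4 = -0.458750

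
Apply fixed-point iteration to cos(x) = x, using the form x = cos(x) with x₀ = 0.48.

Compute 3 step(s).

Equation: cos(x) = x
Fixed-point form: x = cos(x)
x₀ = 0.48

x_1 = g(0.480000) = 0.886995
x_2 = g(0.886995) = 0.631744
x_3 = g(0.631744) = 0.806999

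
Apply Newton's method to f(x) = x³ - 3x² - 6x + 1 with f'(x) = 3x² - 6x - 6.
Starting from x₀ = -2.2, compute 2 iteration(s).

f(x) = x³ - 3x² - 6x + 1
f'(x) = 3x² - 6x - 6
x₀ = -2.2

Newton-Raphson formula: x_{n+1} = x_n - f(x_n)/f'(x_n)

Iteration 1:
  f(-2.200000) = -10.968000
  f'(-2.200000) = 21.720000
  x_1 = -2.200000 - (-10.968000)/21.720000 = -1.695028
Iteration 2:
  f(-1.695028) = -2.319206
  f'(-1.695028) = 12.789522
  x_2 = -1.695028 - (-2.319206)/12.789522 = -1.513691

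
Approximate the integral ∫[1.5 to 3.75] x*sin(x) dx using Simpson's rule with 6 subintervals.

f(x) = x*sin(x)
a = 1.5, b = 3.75, n = 6
h = (b - a)/n = 0.375000

Simpson's rule: (h/3)[f(x₀) + 4f(x₁) + 2f(x₂) + ... + f(xₙ)]

x_0 = 1.5000, f(x_0) = 1.496242, coefficient = 1
x_1 = 1.8750, f(x_1) = 1.788911, coefficient = 4
x_2 = 2.2500, f(x_2) = 1.750665, coefficient = 2
x_3 = 2.6250, f(x_3) = 1.296541, coefficient = 4
x_4 = 3.0000, f(x_4) = 0.423360, coefficient = 2
x_5 = 3.3750, f(x_5) = -0.780617, coefficient = 4
x_6 = 3.7500, f(x_6) = -2.143355, coefficient = 1

I ≈ (0.375000/3) × 12.920277 = 1.615035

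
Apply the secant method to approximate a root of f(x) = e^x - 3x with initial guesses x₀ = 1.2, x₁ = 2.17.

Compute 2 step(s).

f(x) = e^x - 3x
x₀ = 1.2, x₁ = 2.17

Secant formula: x_{n+1} = x_n - f(x_n)(x_n - x_{n-1})/(f(x_n) - f(x_{n-1}))

Iteration 1:
  f(1.200000) = -0.279883
  f(2.170000) = 2.248284
  x_2 = 2.170000 - 2.248284×(2.170000 - 1.200000)/(2.248284 - (-0.279883))
       = 1.307385
Iteration 2:
  f(2.170000) = 2.248284
  f(1.307385) = -0.225660
  x_3 = 1.307385 - (-0.225660)×(1.307385 - 2.170000)/(-0.225660 - 2.248284)
       = 1.386068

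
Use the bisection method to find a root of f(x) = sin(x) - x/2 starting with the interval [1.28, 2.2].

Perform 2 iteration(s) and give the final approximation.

f(x) = sin(x) - x/2
Initial interval: [1.28, 2.2]

Iteration 1:
  c_1 = (1.280000 + 2.200000)/2 = 1.740000
  f(c_1) = f(1.740000) = 0.115719
  f(a) × f(c) ≥ 0, new interval: [1.740000, 2.200000]
Iteration 2:
  c_2 = (1.740000 + 2.200000)/2 = 1.970000
  f(c_2) = f(1.970000) = -0.063629
  f(a) × f(c) < 0, new interval: [1.740000, 1.970000]

After 2 iteration(s), the approximation is c_2 = 1.970000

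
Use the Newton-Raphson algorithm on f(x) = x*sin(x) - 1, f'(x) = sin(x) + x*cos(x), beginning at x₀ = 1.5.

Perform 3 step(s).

f(x) = x*sin(x) - 1
f'(x) = sin(x) + x*cos(x)
x₀ = 1.5

Newton-Raphson formula: x_{n+1} = x_n - f(x_n)/f'(x_n)

Iteration 1:
  f(1.500000) = 0.496242
  f'(1.500000) = 1.103601
  x_1 = 1.500000 - 0.496242/1.103601 = 1.050342
Iteration 2:
  f(1.050342) = -0.088730
  f'(1.050342) = 1.389902
  x_2 = 1.050342 - (-0.088730)/1.389902 = 1.114181
Iteration 3:
  f(1.114181) = 0.000033
  f'(1.114181) = 1.388807
  x_3 = 1.114181 - 0.000033/1.388807 = 1.114157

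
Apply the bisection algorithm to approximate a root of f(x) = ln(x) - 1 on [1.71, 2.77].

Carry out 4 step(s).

f(x) = ln(x) - 1
Initial interval: [1.71, 2.77]

Iteration 1:
  c_1 = (1.710000 + 2.770000)/2 = 2.240000
  f(c_1) = f(2.240000) = -0.193524
  f(a) × f(c) ≥ 0, new interval: [2.240000, 2.770000]
Iteration 2:
  c_2 = (2.240000 + 2.770000)/2 = 2.505000
  f(c_2) = f(2.505000) = -0.081711
  f(a) × f(c) ≥ 0, new interval: [2.505000, 2.770000]
Iteration 3:
  c_3 = (2.505000 + 2.770000)/2 = 2.637500
  f(c_3) = f(2.637500) = -0.030169
  f(a) × f(c) ≥ 0, new interval: [2.637500, 2.770000]
Iteration 4:
  c_4 = (2.637500 + 2.770000)/2 = 2.703750
  f(c_4) = f(2.703750) = -0.005360
  f(a) × f(c) ≥ 0, new interval: [2.703750, 2.770000]

After 4 iteration(s), the approximation is c_4 = 2.703750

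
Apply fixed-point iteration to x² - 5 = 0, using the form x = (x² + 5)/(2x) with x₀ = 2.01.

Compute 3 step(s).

Equation: x² - 5 = 0
Fixed-point form: x = (x² + 5)/(2x)
x₀ = 2.01

x_1 = g(2.010000) = 2.248781
x_2 = g(2.248781) = 2.236104
x_3 = g(2.236104) = 2.236068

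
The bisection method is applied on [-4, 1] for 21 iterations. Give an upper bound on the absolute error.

Bisection error bound: |error| ≤ (b-a)/2^n
|error| ≤ (1 - (-4))/2^21 = 5/2^21
|error| ≤ 0.0000023842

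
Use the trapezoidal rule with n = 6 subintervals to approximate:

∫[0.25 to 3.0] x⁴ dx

f(x) = x⁴
a = 0.25, b = 3.0, n = 6
h = (b - a)/n = 0.458333

Trapezoidal rule: (h/2)[f(x₀) + 2f(x₁) + 2f(x₂) + ... + f(xₙ)]

x_0 = 0.2500, f(x_0) = 0.003906, coefficient = 1
x_1 = 0.7083, f(x_1) = 0.251739, coefficient = 2
x_2 = 1.1667, f(x_2) = 1.852623, coefficient = 2
x_3 = 1.6250, f(x_3) = 6.972900, coefficient = 2
x_4 = 2.0833, f(x_4) = 18.838011, coefficient = 2
x_5 = 2.5417, f(x_5) = 41.732497, coefficient = 2
x_6 = 3.0000, f(x_6) = 81.000000, coefficient = 1

I ≈ (0.458333/2) × 220.299449 = 50.485290
Exact value: 48.599805
Error: 1.885486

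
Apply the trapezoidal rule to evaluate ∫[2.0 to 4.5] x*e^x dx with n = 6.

f(x) = x*e^x
a = 2.0, b = 4.5, n = 6
h = (b - a)/n = 0.416667

Trapezoidal rule: (h/2)[f(x₀) + 2f(x₁) + 2f(x₂) + ... + f(xₙ)]

x_0 = 2.0000, f(x_0) = 14.778112, coefficient = 1
x_1 = 2.4167, f(x_1) = 27.087053, coefficient = 2
x_2 = 2.8333, f(x_2) = 48.172446, coefficient = 2
x_3 = 3.2500, f(x_3) = 83.818605, coefficient = 2
x_4 = 3.6667, f(x_4) = 143.444708, coefficient = 2
x_5 = 4.0833, f(x_5) = 242.317047, coefficient = 2
x_6 = 4.5000, f(x_6) = 405.077091, coefficient = 1

I ≈ (0.416667/2) × 1509.534921 = 314.486442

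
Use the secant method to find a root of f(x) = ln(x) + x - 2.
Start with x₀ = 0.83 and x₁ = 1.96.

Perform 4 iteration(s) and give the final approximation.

f(x) = ln(x) + x - 2
x₀ = 0.83, x₁ = 1.96

Secant formula: x_{n+1} = x_n - f(x_n)(x_n - x_{n-1})/(f(x_n) - f(x_{n-1}))

Iteration 1:
  f(0.830000) = -1.356330
  f(1.960000) = 0.632944
  x_2 = 1.960000 - 0.632944×(1.960000 - 0.830000)/(0.632944 - (-1.356330))
       = 1.600458
Iteration 2:
  f(1.960000) = 0.632944
  f(1.600458) = 0.070748
  x_3 = 1.600458 - 0.070748×(1.600458 - 1.960000)/(0.070748 - 0.632944)
       = 1.555213
Iteration 3:
  f(1.600458) = 0.070748
  f(1.555213) = -0.003175
  x_4 = 1.555213 - (-0.003175)×(1.555213 - 1.600458)/(-0.003175 - 0.070748)
       = 1.557156
Iteration 4:
  f(1.555213) = -0.003175
  f(1.557156) = 0.000017
  x_5 = 1.557156 - 0.000017×(1.557156 - 1.555213)/(0.000017 - (-0.003175))
       = 1.557146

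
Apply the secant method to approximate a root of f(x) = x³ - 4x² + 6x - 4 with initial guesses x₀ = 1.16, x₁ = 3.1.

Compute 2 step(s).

f(x) = x³ - 4x² + 6x - 4
x₀ = 1.16, x₁ = 3.1

Secant formula: x_{n+1} = x_n - f(x_n)(x_n - x_{n-1})/(f(x_n) - f(x_{n-1}))

Iteration 1:
  f(1.160000) = -0.861504
  f(3.100000) = 5.951000
  x_2 = 3.100000 - 5.951000×(3.100000 - 1.160000)/(5.951000 - (-0.861504))
       = 1.405331
Iteration 2:
  f(3.100000) = 5.951000
  f(1.405331) = -0.692369
  x_3 = 1.405331 - (-0.692369)×(1.405331 - 3.100000)/(-0.692369 - 5.951000)
       = 1.581949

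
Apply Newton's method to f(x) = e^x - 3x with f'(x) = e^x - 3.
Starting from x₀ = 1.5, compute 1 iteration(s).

f(x) = e^x - 3x
f'(x) = e^x - 3
x₀ = 1.5

Newton-Raphson formula: x_{n+1} = x_n - f(x_n)/f'(x_n)

Iteration 1:
  f(1.500000) = -0.018311
  f'(1.500000) = 1.481689
  x_1 = 1.500000 - (-0.018311)/1.481689 = 1.512358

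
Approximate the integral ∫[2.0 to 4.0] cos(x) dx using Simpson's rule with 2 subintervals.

f(x) = cos(x)
a = 2.0, b = 4.0, n = 2
h = (b - a)/n = 1.000000

Simpson's rule: (h/3)[f(x₀) + 4f(x₁) + 2f(x₂) + ... + f(xₙ)]

x_0 = 2.0000, f(x_0) = -0.416147, coefficient = 1
x_1 = 3.0000, f(x_1) = -0.989992, coefficient = 4
x_2 = 4.0000, f(x_2) = -0.653644, coefficient = 1

I ≈ (1.000000/3) × -5.029760 = -1.676587
Exact value: -1.666100
Error: 0.010487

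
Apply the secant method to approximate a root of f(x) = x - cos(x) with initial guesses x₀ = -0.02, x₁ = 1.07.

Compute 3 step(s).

f(x) = x - cos(x)
x₀ = -0.02, x₁ = 1.07

Secant formula: x_{n+1} = x_n - f(x_n)(x_n - x_{n-1})/(f(x_n) - f(x_{n-1}))

Iteration 1:
  f(-0.020000) = -1.019800
  f(1.070000) = 0.589876
  x_2 = 1.070000 - 0.589876×(1.070000 - (-0.020000))/(0.589876 - (-1.019800))
       = 0.670563
Iteration 2:
  f(1.070000) = 0.589876
  f(0.670563) = -0.112909
  x_3 = 0.670563 - (-0.112909)×(0.670563 - 1.070000)/(-0.112909 - 0.589876)
       = 0.734736
Iteration 3:
  f(0.670563) = -0.112909
  f(0.734736) = -0.007271
  x_4 = 0.734736 - (-0.007271)×(0.734736 - 0.670563)/(-0.007271 - (-0.112909))
       = 0.739153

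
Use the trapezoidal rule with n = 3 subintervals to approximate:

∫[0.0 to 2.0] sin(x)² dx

f(x) = sin(x)²
a = 0.0, b = 2.0, n = 3
h = (b - a)/n = 0.666667

Trapezoidal rule: (h/2)[f(x₀) + 2f(x₁) + 2f(x₂) + ... + f(xₙ)]

x_0 = 0.0000, f(x_0) = 0.000000, coefficient = 1
x_1 = 0.6667, f(x_1) = 0.382381, coefficient = 2
x_2 = 1.3333, f(x_2) = 0.944663, coefficient = 2
x_3 = 2.0000, f(x_3) = 0.826822, coefficient = 1

I ≈ (0.666667/2) × 3.480911 = 1.160304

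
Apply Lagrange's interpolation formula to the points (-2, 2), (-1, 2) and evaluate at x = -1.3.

Lagrange interpolation formula:
P(x) = Σ yᵢ × Lᵢ(x)
where Lᵢ(x) = Π_{j≠i} (x - xⱼ)/(xᵢ - xⱼ)

L_0(-1.3) = (-1.3 - (-1))/(-2 - (-1)) = 0.300000
L_1(-1.3) = (-1.3 - (-2))/(-1 - (-2)) = 0.700000

P(-1.3) = 2×L_0(-1.3) + 2×L_1(-1.3)
P(-1.3) = 2.000000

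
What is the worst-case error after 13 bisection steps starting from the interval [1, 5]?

Bisection error bound: |error| ≤ (b-a)/2^n
|error| ≤ (5 - 1)/2^13 = 4/2^13
|error| ≤ 0.0004882812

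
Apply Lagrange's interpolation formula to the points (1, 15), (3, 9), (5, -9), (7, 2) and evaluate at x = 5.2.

Lagrange interpolation formula:
P(x) = Σ yᵢ × Lᵢ(x)
where Lᵢ(x) = Π_{j≠i} (x - xⱼ)/(xᵢ - xⱼ)

L_0(5.2) = (5.2 - 3)/(1 - 3) × (5.2 - 5)/(1 - 5) × (5.2 - 7)/(1 - 7) = 0.016500
L_1(5.2) = (5.2 - 1)/(3 - 1) × (5.2 - 5)/(3 - 5) × (5.2 - 7)/(3 - 7) = -0.094500
L_2(5.2) = (5.2 - 1)/(5 - 1) × (5.2 - 3)/(5 - 3) × (5.2 - 7)/(5 - 7) = 1.039500
L_3(5.2) = (5.2 - 1)/(7 - 1) × (5.2 - 3)/(7 - 3) × (5.2 - 5)/(7 - 5) = 0.038500

P(5.2) = 15×L_0(5.2) + 9×L_1(5.2) + (-9)×L_2(5.2) + 2×L_3(5.2)
P(5.2) = -9.881500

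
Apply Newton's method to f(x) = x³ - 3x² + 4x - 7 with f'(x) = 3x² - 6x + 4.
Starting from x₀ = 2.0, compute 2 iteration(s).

f(x) = x³ - 3x² + 4x - 7
f'(x) = 3x² - 6x + 4
x₀ = 2.0

Newton-Raphson formula: x_{n+1} = x_n - f(x_n)/f'(x_n)

Iteration 1:
  f(2.000000) = -3.000000
  f'(2.000000) = 4.000000
  x_1 = 2.000000 - (-3.000000)/4.000000 = 2.750000
Iteration 2:
  f(2.750000) = 2.109375
  f'(2.750000) = 10.187500
  x_2 = 2.750000 - 2.109375/10.187500 = 2.542945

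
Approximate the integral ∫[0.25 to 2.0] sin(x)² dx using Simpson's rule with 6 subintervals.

f(x) = sin(x)²
a = 0.25, b = 2.0, n = 6
h = (b - a)/n = 0.291667

Simpson's rule: (h/3)[f(x₀) + 4f(x₁) + 2f(x₂) + ... + f(xₙ)]

x_0 = 0.2500, f(x_0) = 0.061209, coefficient = 1
x_1 = 0.5417, f(x_1) = 0.265807, coefficient = 4
x_2 = 0.8333, f(x_2) = 0.547862, coefficient = 2
x_3 = 1.1250, f(x_3) = 0.814087, coefficient = 4
x_4 = 1.4167, f(x_4) = 0.976432, coefficient = 2
x_5 = 1.7083, f(x_5) = 0.981203, coefficient = 4
x_6 = 2.0000, f(x_6) = 0.826822, coefficient = 1

I ≈ (0.291667/3) × 12.181003 = 1.184264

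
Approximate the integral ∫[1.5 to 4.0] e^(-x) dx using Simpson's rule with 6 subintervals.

f(x) = e^(-x)
a = 1.5, b = 4.0, n = 6
h = (b - a)/n = 0.416667

Simpson's rule: (h/3)[f(x₀) + 4f(x₁) + 2f(x₂) + ... + f(xₙ)]

x_0 = 1.5000, f(x_0) = 0.223130, coefficient = 1
x_1 = 1.9167, f(x_1) = 0.147096, coefficient = 4
x_2 = 2.3333, f(x_2) = 0.096972, coefficient = 2
x_3 = 2.7500, f(x_3) = 0.063928, coefficient = 4
x_4 = 3.1667, f(x_4) = 0.042144, coefficient = 2
x_5 = 3.5833, f(x_5) = 0.027783, coefficient = 4
x_6 = 4.0000, f(x_6) = 0.018316, coefficient = 1

I ≈ (0.416667/3) × 1.474906 = 0.204848
Exact value: 0.204815
Error: 0.000034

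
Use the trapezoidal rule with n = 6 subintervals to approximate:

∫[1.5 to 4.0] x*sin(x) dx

f(x) = x*sin(x)
a = 1.5, b = 4.0, n = 6
h = (b - a)/n = 0.416667

Trapezoidal rule: (h/2)[f(x₀) + 2f(x₁) + 2f(x₂) + ... + f(xₙ)]

x_0 = 1.5000, f(x_0) = 1.496242, coefficient = 1
x_1 = 1.9167, f(x_1) = 1.803163, coefficient = 2
x_2 = 2.3333, f(x_2) = 1.687200, coefficient = 2
x_3 = 2.7500, f(x_3) = 1.049568, coefficient = 2
x_4 = 3.1667, f(x_4) = -0.079393, coefficient = 2
x_5 = 3.5833, f(x_5) = -1.531924, coefficient = 2
x_6 = 4.0000, f(x_6) = -3.027210, coefficient = 1

I ≈ (0.416667/2) × 4.326261 = 0.901304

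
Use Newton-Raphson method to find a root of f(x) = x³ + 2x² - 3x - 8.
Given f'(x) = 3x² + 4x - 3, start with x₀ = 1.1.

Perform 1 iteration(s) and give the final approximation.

f(x) = x³ + 2x² - 3x - 8
f'(x) = 3x² + 4x - 3
x₀ = 1.1

Newton-Raphson formula: x_{n+1} = x_n - f(x_n)/f'(x_n)

Iteration 1:
  f(1.100000) = -7.549000
  f'(1.100000) = 5.030000
  x_1 = 1.100000 - (-7.549000)/5.030000 = 2.600795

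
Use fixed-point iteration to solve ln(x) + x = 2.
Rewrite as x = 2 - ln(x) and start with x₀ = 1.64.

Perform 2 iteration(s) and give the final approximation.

Equation: ln(x) + x = 2
Fixed-point form: x = 2 - ln(x)
x₀ = 1.64

x_1 = g(1.640000) = 1.505304
x_2 = g(1.505304) = 1.591005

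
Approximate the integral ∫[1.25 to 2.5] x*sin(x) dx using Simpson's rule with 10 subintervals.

f(x) = x*sin(x)
a = 1.25, b = 2.5, n = 10
h = (b - a)/n = 0.125000

Simpson's rule: (h/3)[f(x₀) + 4f(x₁) + 2f(x₂) + ... + f(xₙ)]

x_0 = 1.2500, f(x_0) = 1.186231, coefficient = 1
x_1 = 1.3750, f(x_1) = 1.348728, coefficient = 4
x_2 = 1.5000, f(x_2) = 1.496242, coefficient = 2
x_3 = 1.6250, f(x_3) = 1.622613, coefficient = 4
x_4 = 1.7500, f(x_4) = 1.721975, coefficient = 2
x_5 = 1.8750, f(x_5) = 1.788911, coefficient = 4
x_6 = 2.0000, f(x_6) = 1.818595, coefficient = 2
x_7 = 2.1250, f(x_7) = 1.806930, coefficient = 4
x_8 = 2.2500, f(x_8) = 1.750665, coefficient = 2
x_9 = 2.3750, f(x_9) = 1.647502, coefficient = 4
x_10 = 2.5000, f(x_10) = 1.496180, coefficient = 1

I ≈ (0.125000/3) × 49.116101 = 2.046504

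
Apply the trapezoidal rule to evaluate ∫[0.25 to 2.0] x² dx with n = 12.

f(x) = x²
a = 0.25, b = 2.0, n = 12
h = (b - a)/n = 0.145833

Trapezoidal rule: (h/2)[f(x₀) + 2f(x₁) + 2f(x₂) + ... + f(xₙ)]

x_0 = 0.2500, f(x_0) = 0.062500, coefficient = 1
x_1 = 0.3958, f(x_1) = 0.156684, coefficient = 2
x_2 = 0.5417, f(x_2) = 0.293403, coefficient = 2
x_3 = 0.6875, f(x_3) = 0.472656, coefficient = 2
x_4 = 0.8333, f(x_4) = 0.694444, coefficient = 2
x_5 = 0.9792, f(x_5) = 0.958767, coefficient = 2
x_6 = 1.1250, f(x_6) = 1.265625, coefficient = 2
x_7 = 1.2708, f(x_7) = 1.615017, coefficient = 2
x_8 = 1.4167, f(x_8) = 2.006944, coefficient = 2
x_9 = 1.5625, f(x_9) = 2.441406, coefficient = 2
x_10 = 1.7083, f(x_10) = 2.918403, coefficient = 2
x_11 = 1.8542, f(x_11) = 3.437934, coefficient = 2
x_12 = 2.0000, f(x_12) = 4.000000, coefficient = 1

I ≈ (0.145833/2) × 36.585069 = 2.667661
Exact value: 2.661458
Error: 0.006203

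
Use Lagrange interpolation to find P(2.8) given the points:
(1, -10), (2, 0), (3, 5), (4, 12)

Lagrange interpolation formula:
P(x) = Σ yᵢ × Lᵢ(x)
where Lᵢ(x) = Π_{j≠i} (x - xⱼ)/(xᵢ - xⱼ)

L_0(2.8) = (2.8 - 2)/(1 - 2) × (2.8 - 3)/(1 - 3) × (2.8 - 4)/(1 - 4) = -0.032000
L_1(2.8) = (2.8 - 1)/(2 - 1) × (2.8 - 3)/(2 - 3) × (2.8 - 4)/(2 - 4) = 0.216000
L_2(2.8) = (2.8 - 1)/(3 - 1) × (2.8 - 2)/(3 - 2) × (2.8 - 4)/(3 - 4) = 0.864000
L_3(2.8) = (2.8 - 1)/(4 - 1) × (2.8 - 2)/(4 - 2) × (2.8 - 3)/(4 - 3) = -0.048000

P(2.8) = (-10)×L_0(2.8) + 0×L_1(2.8) + 5×L_2(2.8) + 12×L_3(2.8)
P(2.8) = 4.064000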